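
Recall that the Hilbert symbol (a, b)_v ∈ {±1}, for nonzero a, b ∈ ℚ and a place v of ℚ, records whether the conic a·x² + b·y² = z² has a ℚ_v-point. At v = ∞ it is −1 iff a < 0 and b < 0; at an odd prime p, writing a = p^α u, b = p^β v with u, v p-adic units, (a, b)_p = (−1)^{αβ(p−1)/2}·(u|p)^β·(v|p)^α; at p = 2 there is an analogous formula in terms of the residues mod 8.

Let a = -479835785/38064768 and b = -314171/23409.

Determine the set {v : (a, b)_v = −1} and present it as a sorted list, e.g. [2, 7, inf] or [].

(a, b) ≡ (-2730, -11) mod (ℚ^×)²; places V = {2, 3, 5, 7, 11, 13, 17, 19, ∞}.
(a,b)_11: α=2, u≡5; β=1, v≡6 (mod 11); (5|11)=+1, (6|11)=-1; sign (−1)^0·+1^1·-1^2 = +1.
(a,b)_5: α=1, u≡1; β=0, v≡1 (mod 5); (1|5)=+1, (1|5)=+1; sign (−1)^0·+1^0·+1^1 = +1.
(a,b)_2: α=-7, β=0; u≡3, v≡5 (mod 8); ε(u)ε(v)=1·0, αω(v)=-7·1, βω(u)=0·1; sum ≡ 1  ⇒  -1.
(a,b)_17: α=-2, u≡6; β=-2, v≡7 (mod 17); (6|17)=-1, (7|17)=-1; sign (−1)^0·-1^-2·-1^-2 = +1.
(a,b)_13: α=3, u≡8; β=4, v≡6 (mod 13); (8|13)=-1, (6|13)=-1; sign (−1)^0·-1^4·-1^3 = -1.
(a,b)_∞: sgn(-2730)=−, sgn(-11)=−, so -1.
(a,b)_19: α=2, u≡7; β=0, v≡13 (mod 19); (7|19)=+1, (13|19)=-1; sign (−1)^0·+1^0·-1^2 = +1.
(a,b)_7: α=-3, u≡1; β=0, v≡3 (mod 7); (1|7)=+1, (3|7)=-1; sign (−1)^0·+1^0·-1^-3 = -1.
(a,b)_3: α=-1, u≡2; β=-4, v≡1 (mod 3); (2|3)=-1, (1|3)=+1; sign (−1)^0·-1^-4·+1^-1 = +1.
(-2730, -11 / ℚ) ramifies at {2, 7, 13, ∞}: a division algebra.

[2, 7, 13, inf]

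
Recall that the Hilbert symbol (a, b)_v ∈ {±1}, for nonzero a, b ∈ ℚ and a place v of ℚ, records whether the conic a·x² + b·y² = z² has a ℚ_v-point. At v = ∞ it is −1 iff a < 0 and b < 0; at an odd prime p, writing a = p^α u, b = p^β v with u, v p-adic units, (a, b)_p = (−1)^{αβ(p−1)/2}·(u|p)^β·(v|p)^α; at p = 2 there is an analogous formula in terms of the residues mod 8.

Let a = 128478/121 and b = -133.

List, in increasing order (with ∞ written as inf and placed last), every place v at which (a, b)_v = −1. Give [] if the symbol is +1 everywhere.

Mod squares: a ≡ 2622, b ≡ -133. Check v ∈ {∞, 2, 3, 7, 11, 19, 23}.
v=∞: 2622 > 0 and -133 < 0  ⇒  (a,b)_∞ = +1.
v=23: a=23^1·(≡11), b=23^0·(≡5) mod 23; (11|23)=-1, (5|23)=-1; (−1)^{1·0·11}·(-1)^0·(-1)^1 = -1.
v=7: a=7^2·(≡2), b=7^1·(≡2) mod 7; (2|7)=+1, (2|7)=+1; (−1)^{2·1·3}·(+1)^1·(+1)^2 = +1.
v=11: a=11^-2·(≡9), b=11^0·(≡10) mod 11; (9|11)=+1, (10|11)=-1; (−1)^{-2·0·5}·(+1)^0·(-1)^-2 = +1.
v=3: a=3^1·(≡1), b=3^0·(≡2) mod 3; (1|3)=+1, (2|3)=-1; (−1)^{1·0·1}·(+1)^0·(-1)^1 = -1.
v=2: v_2(a)=1, v_2(b)=0; units ≡ 7, 3 (mod 8); ε·ε+αω+βω = 1·1+1·1+0·0 ≡ 0  ⇒  (a,b)_2 = +1.
v=19: a=19^1·(≡16), b=19^1·(≡12) mod 19; (16|19)=+1, (12|19)=-1; (−1)^{1·1·9}·(+1)^1·(-1)^1 = +1.
Ram(2622, -133) = {3, 23}; no ℚ_3-point on the conic.

[3, 23]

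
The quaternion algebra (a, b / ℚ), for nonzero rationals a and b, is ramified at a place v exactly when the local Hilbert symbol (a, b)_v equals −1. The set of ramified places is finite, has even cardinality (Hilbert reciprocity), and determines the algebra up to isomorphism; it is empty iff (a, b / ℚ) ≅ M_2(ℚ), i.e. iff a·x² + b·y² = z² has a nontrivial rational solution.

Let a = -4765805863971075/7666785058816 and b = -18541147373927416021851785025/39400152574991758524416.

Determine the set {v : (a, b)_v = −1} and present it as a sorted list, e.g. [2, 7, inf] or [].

(a, b) ≡ (-627, -29) mod (ℚ^×)²; places V = {2, 3, 5, 7, 11, 13, 19, 29, 31, ∞}.
(a,b)_11: α=5, u≡3; β=10, v≡4 (mod 11); (3|11)=+1, (4|11)=+1; sign (−1)^0·+1^10·+1^5 = +1.
(a,b)_2: α=-28, β=-48; u≡5, v≡3 (mod 8); ε(u)ε(v)=0·1, αω(v)=-28·1, βω(u)=-48·1; sum ≡ 0  ⇒  +1.
(a,b)_29: α=0, u≡21; β=-1, v≡20 (mod 29); (21|29)=-1, (20|29)=+1; sign (−1)^0·-1^-1·+1^0 = -1.
(a,b)_3: α=3, u≡1; β=6, v≡1 (mod 3); (1|3)=+1, (1|3)=+1; sign (−1)^0·+1^6·+1^3 = +1.
(a,b)_5: α=2, u≡2; β=2, v≡4 (mod 5); (2|5)=-1, (4|5)=+1; sign (−1)^0·-1^2·+1^2 = +1.
(a,b)_7: α=4, u≡5; β=6, v≡3 (mod 7); (5|7)=-1, (3|7)=-1; sign (−1)^0·-1^6·-1^4 = +1.
(a,b)_∞: sgn(-627)=−, sgn(-29)=−, so -1.
(a,b)_13: α=-4, u≡4; β=-6, v≡10 (mod 13); (4|13)=+1, (10|13)=+1; sign (−1)^0·+1^-6·+1^-4 = +1.
(a,b)_19: α=1, u≡4; β=2, v≡7 (mod 19); (4|19)=+1, (7|19)=+1; sign (−1)^0·+1^2·+1^1 = +1.
(a,b)_31: α=2, u≡11; β=4, v≡5 (mod 31); (11|31)=-1, (5|31)=+1; sign (−1)^0·-1^4·+1^2 = +1.
|Ram(-627, -29)| = 2, even; anisotropic at {29, ∞}.

[29, inf]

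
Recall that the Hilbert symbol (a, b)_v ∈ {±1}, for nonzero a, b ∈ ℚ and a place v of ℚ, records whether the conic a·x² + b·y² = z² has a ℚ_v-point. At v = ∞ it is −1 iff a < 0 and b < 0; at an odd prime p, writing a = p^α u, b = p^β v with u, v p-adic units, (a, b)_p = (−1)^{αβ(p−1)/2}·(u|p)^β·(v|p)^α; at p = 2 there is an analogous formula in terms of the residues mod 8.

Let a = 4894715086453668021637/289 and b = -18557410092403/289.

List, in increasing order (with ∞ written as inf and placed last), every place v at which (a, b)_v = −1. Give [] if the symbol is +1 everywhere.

Mod squares: a ≡ 133, b ≡ -1983163. Check v ∈ {∞, 2, 7, 13, 17, 19, 23, 31, 37}.
v=7: a=7^5·(≡6), b=7^3·(≡2) mod 7; (6|7)=-1, (2|7)=+1; (−1)^{5·3·3}·(-1)^3·(+1)^5 = +1.
v=23: a=23^2·(≡6), b=23^2·(≡16) mod 23; (6|23)=+1, (16|23)=+1; (−1)^{2·2·11}·(+1)^2·(+1)^2 = +1.
v=17: a=17^-2·(≡11), b=17^-2·(≡6) mod 17; (11|17)=-1, (6|17)=-1; (−1)^{-2·-2·8}·(-1)^-2·(-1)^-2 = +1.
v=31: a=31^2·(≡9), b=31^1·(≡17) mod 31; (9|31)=+1, (17|31)=-1; (−1)^{2·1·15}·(+1)^1·(-1)^2 = +1.
v=37: a=37^2·(≡22), b=37^1·(≡8) mod 37; (22|37)=-1, (8|37)=-1; (−1)^{2·1·18}·(-1)^1·(-1)^2 = -1.
v=2: v_2(a)=0, v_2(b)=0; units ≡ 5, 5 (mod 8); ε·ε+αω+βω = 0·0+0·1+0·1 ≡ 0  ⇒  (a,b)_2 = +1.
v=19: a=19^5·(≡1), b=19^3·(≡16) mod 19; (1|19)=+1, (16|19)=+1; (−1)^{5·3·9}·(+1)^3·(+1)^5 = -1.
v=∞: 133 > 0 and -1983163 < 0  ⇒  (a,b)_∞ = +1.
v=13: a=13^2·(≡9), b=13^1·(≡4) mod 13; (9|13)=+1, (4|13)=+1; (−1)^{2·1·6}·(+1)^1·(+1)^2 = +1.
|Ram(133, -1983163)| = 2, even; anisotropic at {19, 37}.

[19, 37]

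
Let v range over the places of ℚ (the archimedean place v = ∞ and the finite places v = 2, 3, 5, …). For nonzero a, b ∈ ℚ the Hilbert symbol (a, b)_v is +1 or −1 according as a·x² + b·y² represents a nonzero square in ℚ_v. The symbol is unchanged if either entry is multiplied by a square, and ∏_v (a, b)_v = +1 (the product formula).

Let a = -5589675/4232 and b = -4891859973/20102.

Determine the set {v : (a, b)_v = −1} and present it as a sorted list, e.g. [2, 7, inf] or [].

[2, 3, 13, 17, 19, inf]

Mod squares: a ≡ -6, b ≡ -277134. Check v ∈ {∞, 2, 3, 5, 7, 11, 13, 17, 19, 23}.
v=11: a=11^0·(≡1), b=11^1·(≡7) mod 11; (1|11)=+1, (7|11)=-1; (−1)^{0·1·5}·(+1)^1·(-1)^0 = +1.
v=7: a=7^2·(≡1), b=7^2·(≡5) mod 7; (1|7)=+1, (5|7)=-1; (−1)^{2·2·3}·(+1)^2·(-1)^2 = +1.
v=∞: -6 < 0 and -277134 < 0  ⇒  (a,b)_∞ = -1.
v=5: a=5^2·(≡4), b=5^0·(≡1) mod 5; (4|5)=+1, (1|5)=+1; (−1)^{2·0·2}·(+1)^0·(+1)^2 = +1.
v=13: a=13^2·(≡7), b=13^3·(≡11) mod 13; (7|13)=-1, (11|13)=-1; (−1)^{2·3·6}·(-1)^3·(-1)^2 = -1.
v=3: a=3^3·(≡1), b=3^5·(≡1) mod 3; (1|3)=+1, (1|3)=+1; (−1)^{3·5·1}·(+1)^5·(+1)^3 = -1.
v=17: a=17^0·(≡7), b=17^1·(≡4) mod 17; (7|17)=-1, (4|17)=+1; (−1)^{0·1·8}·(-1)^1·(+1)^0 = -1.
v=23: a=23^-2·(≡22), b=23^-2·(≡3) mod 23; (22|23)=-1, (3|23)=+1; (−1)^{-2·-2·11}·(-1)^-2·(+1)^-2 = +1.
v=2: v_2(a)=-3, v_2(b)=-1; units ≡ 5, 1 (mod 8); ε·ε+αω+βω = 0·0+-3·0+-1·1 ≡ 1  ⇒  (a,b)_2 = -1.
v=19: a=19^0·(≡13), b=19^-1·(≡17) mod 19; (13|19)=-1, (17|19)=+1; (−1)^{0·-1·9}·(-1)^-1·(+1)^0 = -1.
(-6, -277134 / ℚ) ramifies at {2, 3, 13, 17, 19, ∞}: a division algebra.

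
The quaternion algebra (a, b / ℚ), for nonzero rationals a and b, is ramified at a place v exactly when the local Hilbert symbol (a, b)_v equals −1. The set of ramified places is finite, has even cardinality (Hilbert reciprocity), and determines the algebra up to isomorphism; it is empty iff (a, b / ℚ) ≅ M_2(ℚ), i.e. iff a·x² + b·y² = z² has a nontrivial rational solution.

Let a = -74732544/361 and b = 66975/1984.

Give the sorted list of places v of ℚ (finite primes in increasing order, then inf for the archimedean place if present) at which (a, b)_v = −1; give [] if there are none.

Mod squares: a ≡ -901, b ≡ 83049. Check v ∈ {∞, 2, 3, 5, 17, 19, 31, 47, 53}.
v=3: a=3^4·(≡2), b=3^1·(≡2) mod 3; (2|3)=-1, (2|3)=-1; (−1)^{4·1·1}·(-1)^1·(-1)^4 = -1.
v=53: a=53^1·(≡46), b=53^0·(≡20) mod 53; (46|53)=+1, (20|53)=-1; (−1)^{1·0·26}·(+1)^0·(-1)^1 = -1.
v=47: a=47^0·(≡38), b=47^1·(≡25) mod 47; (38|47)=-1, (25|47)=+1; (−1)^{0·1·23}·(-1)^1·(+1)^0 = -1.
v=19: a=19^-2·(≡4), b=19^1·(≡6) mod 19; (4|19)=+1, (6|19)=+1; (−1)^{-2·1·9}·(+1)^1·(+1)^-2 = +1.
v=2: v_2(a)=10, v_2(b)=-6; units ≡ 3, 1 (mod 8); ε·ε+αω+βω = 1·0+10·0+-6·1 ≡ 0  ⇒  (a,b)_2 = +1.
v=∞: -901 < 0 and 83049 > 0  ⇒  (a,b)_∞ = +1.
v=17: a=17^1·(≡8), b=17^0·(≡1) mod 17; (8|17)=+1, (1|17)=+1; (−1)^{1·0·8}·(+1)^0·(+1)^1 = +1.
v=31: a=31^0·(≡26), b=31^-1·(≡23) mod 31; (26|31)=-1, (23|31)=-1; (−1)^{0·-1·15}·(-1)^-1·(-1)^0 = -1.
v=5: a=5^0·(≡1), b=5^2·(≡1) mod 5; (1|5)=+1, (1|5)=+1; (−1)^{0·2·2}·(+1)^2·(+1)^0 = +1.
Ram(-901, 83049) = {3, 31, 47, 53}; no ℚ_3-point on the conic.

[3, 31, 47, 53]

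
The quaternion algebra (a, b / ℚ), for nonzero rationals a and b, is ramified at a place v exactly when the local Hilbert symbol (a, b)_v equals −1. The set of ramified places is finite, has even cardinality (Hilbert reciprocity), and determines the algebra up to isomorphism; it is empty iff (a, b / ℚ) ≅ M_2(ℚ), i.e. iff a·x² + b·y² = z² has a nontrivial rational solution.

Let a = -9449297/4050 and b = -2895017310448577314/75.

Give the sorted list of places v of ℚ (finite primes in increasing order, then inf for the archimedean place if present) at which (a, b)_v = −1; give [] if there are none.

Mod squares: a ≡ -111826, b ≡ -335478. Check v ∈ {∞, 2, 3, 5, 7, 11, 13, 17, 23}.
v=∞: -111826 < 0 and -335478 < 0  ⇒  (a,b)_∞ = -1.
v=5: a=5^-2·(≡4), b=5^-2·(≡2) mod 5; (4|5)=+1, (2|5)=-1; (−1)^{-2·-2·2}·(+1)^-2·(-1)^-2 = +1.
v=23: a=23^1·(≡5), b=23^3·(≡7) mod 23; (5|23)=-1, (7|23)=-1; (−1)^{1·3·11}·(-1)^3·(-1)^1 = -1.
v=13: a=13^3·(≡4), b=13^5·(≡3) mod 13; (4|13)=+1, (3|13)=+1; (−1)^{3·5·6}·(+1)^5·(+1)^3 = +1.
v=7: a=7^0·(≡6), b=7^2·(≡1) mod 7; (6|7)=-1, (1|7)=+1; (−1)^{0·2·3}·(-1)^2·(+1)^0 = +1.
v=2: v_2(a)=-1, v_2(b)=1; units ≡ 7, 5 (mod 8); ε·ε+αω+βω = 1·0+-1·1+1·0 ≡ 1  ⇒  (a,b)_2 = -1.
v=17: a=17^1·(≡2), b=17^3·(≡11) mod 17; (2|17)=+1, (11|17)=-1; (−1)^{1·3·8}·(+1)^3·(-1)^1 = -1.
v=3: a=3^-4·(≡2), b=3^-1·(≡2) mod 3; (2|3)=-1, (2|3)=-1; (−1)^{-4·-1·1}·(-1)^-1·(-1)^-4 = -1.
v=11: a=11^1·(≡9), b=11^3·(≡9) mod 11; (9|11)=+1, (9|11)=+1; (−1)^{1·3·5}·(+1)^3·(+1)^1 = -1.
|Ram(-111826, -335478)| = 6, even; anisotropic at {2, 3, 11, 17, 23, ∞}.

[2, 3, 11, 17, 23, inf]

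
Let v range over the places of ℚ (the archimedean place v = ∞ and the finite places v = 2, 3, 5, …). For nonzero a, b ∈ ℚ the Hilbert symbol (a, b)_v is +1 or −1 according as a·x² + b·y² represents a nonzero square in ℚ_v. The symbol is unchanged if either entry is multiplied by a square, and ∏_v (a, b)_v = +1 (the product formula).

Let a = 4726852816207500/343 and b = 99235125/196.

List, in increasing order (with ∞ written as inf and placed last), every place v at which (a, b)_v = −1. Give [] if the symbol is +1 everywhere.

(a, b) ≡ (21, 5) mod (ℚ^×)²; places V = {2, 3, 5, 7, 11, ∞}.
(a,b)_5: α=4, u≡4; β=3, v≡1 (mod 5); (4|5)=+1, (1|5)=+1; sign (−1)^0·+1^3·+1^4 = +1.
(a,b)_11: α=4, u≡8; β=2, v≡1 (mod 11); (8|11)=-1, (1|11)=+1; sign (−1)^0·-1^2·+1^4 = +1.
(a,b)_7: α=-3, u≡6; β=-2, v≡6 (mod 7); (6|7)=-1, (6|7)=-1; sign (−1)^0·-1^-2·-1^-3 = -1.
(a,b)_2: α=2, β=-2; u≡5, v≡5 (mod 8); ε(u)ε(v)=0·0, αω(v)=2·1, βω(u)=-2·1; sum ≡ 0  ⇒  +1.
(a,b)_3: α=17, u≡1; β=8, v≡2 (mod 3); (1|3)=+1, (2|3)=-1; sign (−1)^0·+1^8·-1^17 = -1.
(a,b)_∞: sgn(21)=+, sgn(5)=+, so +1.
|Ram(21, 5)| = 2, even; anisotropic at {3, 7}.

[3, 7]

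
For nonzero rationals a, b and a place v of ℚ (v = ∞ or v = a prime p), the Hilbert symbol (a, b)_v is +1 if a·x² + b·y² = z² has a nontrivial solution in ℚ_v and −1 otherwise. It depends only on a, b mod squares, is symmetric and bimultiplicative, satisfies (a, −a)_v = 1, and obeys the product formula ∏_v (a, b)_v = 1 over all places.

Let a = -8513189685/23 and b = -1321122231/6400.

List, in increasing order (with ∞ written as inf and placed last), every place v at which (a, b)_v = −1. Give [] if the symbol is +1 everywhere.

[11, 13, 19, inf]

(a, b) ≡ (-9061195, -1812239) mod (ℚ^×)²; places V = {2, 3, 5, 7, 11, 13, 19, 23, 29, ∞}.
(a,b)_29: α=1, u≡28; β=1, v≡24 (mod 29); (28|29)=+1, (24|29)=+1; sign (−1)^0·+1^1·+1^1 = +1.
(a,b)_5: α=1, u≡1; β=-2, v≡4 (mod 5); (1|5)=+1, (4|5)=+1; sign (−1)^0·+1^-2·+1^1 = +1.
(a,b)_11: α=1, u≡5; β=1, v≡3 (mod 11); (5|11)=+1, (3|11)=+1; sign (−1)^1·+1^1·+1^1 = -1.
(a,b)_19: α=1, u≡10; β=1, v≡15 (mod 19); (10|19)=-1, (15|19)=-1; sign (−1)^1·-1^1·-1^1 = -1.
(a,b)_7: α=4, u≡2; β=0, v≡6 (mod 7); (2|7)=+1, (6|7)=-1; sign (−1)^0·+1^0·-1^4 = +1.
(a,b)_23: α=-1, u≡1; β=1, v≡21 (mod 23); (1|23)=+1, (21|23)=-1; sign (−1)^1·+1^1·-1^-1 = +1.
(a,b)_13: α=1, u≡2; β=1, v≡12 (mod 13); (2|13)=-1, (12|13)=+1; sign (−1)^0·-1^1·+1^1 = -1.
(a,b)_∞: sgn(-9061195)=−, sgn(-1812239)=−, so -1.
(a,b)_2: α=0, β=-8; u≡5, v≡1 (mod 8); ε(u)ε(v)=0·0, αω(v)=0·0, βω(u)=-8·1; sum ≡ 0  ⇒  +1.
(a,b)_3: α=2, u≡2; β=6, v≡1 (mod 3); (2|3)=-1, (1|3)=+1; sign (−1)^0·-1^6·+1^2 = +1.
|Ram(-9061195, -1812239)| = 4, even; anisotropic at {11, 13, 19, ∞}.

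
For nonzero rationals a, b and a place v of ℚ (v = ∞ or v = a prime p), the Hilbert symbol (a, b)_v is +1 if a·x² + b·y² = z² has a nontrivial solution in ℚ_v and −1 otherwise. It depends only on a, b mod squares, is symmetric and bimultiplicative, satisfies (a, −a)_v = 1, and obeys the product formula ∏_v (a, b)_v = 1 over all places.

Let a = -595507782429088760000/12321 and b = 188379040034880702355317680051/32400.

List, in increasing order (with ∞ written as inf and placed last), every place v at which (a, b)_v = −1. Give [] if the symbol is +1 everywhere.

(a, b) ≡ (-731, 644699) mod (ℚ^×)²; places V = {2, 3, 5, 7, 11, 17, 29, 31, 37, 43, 47, ∞}.
(a,b)_29: α=2, u≡20; β=3, v≡27 (mod 29); (20|29)=+1, (27|29)=-1; sign (−1)^0·+1^3·-1^2 = +1.
(a,b)_∞: sgn(-731)=−, sgn(644699)=+, so +1.
(a,b)_2: α=6, β=-4; u≡5, v≡3 (mod 8); ε(u)ε(v)=0·1, αω(v)=6·1, βω(u)=-4·1; sum ≡ 0  ⇒  +1.
(a,b)_17: α=1, u≡16; β=2, v≡1 (mod 17); (16|17)=+1, (1|17)=+1; sign (−1)^0·+1^2·+1^1 = +1.
(a,b)_5: α=4, u≡4; β=-2, v≡1 (mod 5); (4|5)=+1, (1|5)=+1; sign (−1)^0·+1^-2·+1^4 = +1.
(a,b)_31: α=0, u≡11; β=2, v≡24 (mod 31); (11|31)=-1, (24|31)=-1; sign (−1)^0·-1^2·-1^0 = +1.
(a,b)_3: α=-2, u≡1; β=-4, v≡2 (mod 3); (1|3)=+1, (2|3)=-1; sign (−1)^0·+1^-4·-1^-2 = +1.
(a,b)_43: α=3, u≡20; β=5, v≡7 (mod 43); (20|43)=-1, (7|43)=-1; sign (−1)^1·-1^5·-1^3 = -1.
(a,b)_11: α=2, u≡10; β=3, v≡1 (mod 11); (10|11)=-1, (1|11)=+1; sign (−1)^0·-1^3·+1^2 = -1.
(a,b)_37: α=-2, u≡27; β=2, v≡21 (mod 37); (27|37)=+1, (21|37)=+1; sign (−1)^0·+1^2·+1^-2 = +1.
(a,b)_47: α=2, u≡36; β=3, v≡15 (mod 47); (36|47)=+1, (15|47)=-1; sign (−1)^0·+1^3·-1^2 = +1.
(a,b)_7: α=2, u≡1; β=0, v≡3 (mod 7); (1|7)=+1, (3|7)=-1; sign (−1)^0·+1^0·-1^2 = +1.
|Ram(-731, 644699)| = 2, even; anisotropic at {11, 43}.

[11, 43]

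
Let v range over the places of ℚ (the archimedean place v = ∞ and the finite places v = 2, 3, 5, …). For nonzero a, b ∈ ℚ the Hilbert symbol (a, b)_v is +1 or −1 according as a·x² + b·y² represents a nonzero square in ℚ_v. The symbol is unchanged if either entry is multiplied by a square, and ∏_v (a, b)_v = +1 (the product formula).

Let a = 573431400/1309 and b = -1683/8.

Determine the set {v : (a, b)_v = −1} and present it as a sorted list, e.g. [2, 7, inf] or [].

[2, 23]

Mod squares: a ≡ 1144066, b ≡ -374. Check v ∈ {∞, 2, 3, 5, 7, 11, 17, 19, 23}.
v=19: a=19^1·(≡13), b=19^0·(≡1) mod 19; (13|19)=-1, (1|19)=+1; (−1)^{1·0·9}·(-1)^0·(+1)^1 = +1.
v=17: a=17^-1·(≡11), b=17^1·(≡11) mod 17; (11|17)=-1, (11|17)=-1; (−1)^{-1·1·8}·(-1)^1·(-1)^-1 = +1.
v=11: a=11^-1·(≡4), b=11^1·(≡7) mod 11; (4|11)=+1, (7|11)=-1; (−1)^{-1·1·5}·(+1)^1·(-1)^-1 = +1.
v=3: a=3^8·(≡1), b=3^2·(≡1) mod 3; (1|3)=+1, (1|3)=+1; (−1)^{8·2·1}·(+1)^2·(+1)^8 = +1.
v=7: a=7^-1·(≡2), b=7^0·(≡4) mod 7; (2|7)=+1, (4|7)=+1; (−1)^{-1·0·3}·(+1)^0·(+1)^-1 = +1.
v=2: v_2(a)=3, v_2(b)=-3; units ≡ 1, 5 (mod 8); ε·ε+αω+βω = 0·0+3·1+-3·0 ≡ 1  ⇒  (a,b)_2 = -1.
v=5: a=5^2·(≡4), b=5^0·(≡4) mod 5; (4|5)=+1, (4|5)=+1; (−1)^{2·0·2}·(+1)^0·(+1)^2 = +1.
v=∞: 1144066 > 0 and -374 < 0  ⇒  (a,b)_∞ = +1.
v=23: a=23^1·(≡8), b=23^0·(≡11) mod 23; (8|23)=+1, (11|23)=-1; (−1)^{1·0·11}·(+1)^0·(-1)^1 = -1.
(1144066, -374 / ℚ) ramifies at {2, 23}: a division algebra.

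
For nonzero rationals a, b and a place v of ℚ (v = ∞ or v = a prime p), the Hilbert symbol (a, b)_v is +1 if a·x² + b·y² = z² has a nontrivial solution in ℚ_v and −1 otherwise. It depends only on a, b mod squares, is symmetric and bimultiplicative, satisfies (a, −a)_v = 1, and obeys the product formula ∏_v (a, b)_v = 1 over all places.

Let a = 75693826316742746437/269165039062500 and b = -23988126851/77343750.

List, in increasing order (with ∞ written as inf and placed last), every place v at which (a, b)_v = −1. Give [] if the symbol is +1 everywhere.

(a, b) ≡ (13, -6578) mod (ℚ^×)²; places V = {2, 3, 5, 7, 11, 13, 17, 23, 53, ∞}.
(a,b)_17: α=2, u≡2; β=0, v≡16 (mod 17); (2|17)=+1, (16|17)=+1; sign (−1)^0·+1^0·+1^2 = +1.
(a,b)_2: α=-2, β=-1; u≡5, v≡7 (mod 8); ε(u)ε(v)=0·1, αω(v)=-2·0, βω(u)=-1·1; sum ≡ 1  ⇒  -1.
(a,b)_3: α=-2, u≡1; β=-2, v≡1 (mod 3); (1|3)=+1, (1|3)=+1; sign (−1)^0·+1^-2·+1^-2 = +1.
(a,b)_23: α=2, u≡9; β=1, v≡2 (mod 23); (9|23)=+1, (2|23)=+1; sign (−1)^0·+1^1·+1^2 = +1.
(a,b)_5: α=-16, u≡3; β=-8, v≡3 (mod 5); (3|5)=-1, (3|5)=-1; sign (−1)^0·-1^-8·-1^-16 = +1.
(a,b)_53: α=4, u≡43; β=2, v≡49 (mod 53); (43|53)=+1, (49|53)=+1; sign (−1)^0·+1^2·+1^4 = +1.
(a,b)_7: α=-2, u≡5; β=0, v≡4 (mod 7); (5|7)=-1, (4|7)=+1; sign (−1)^0·-1^0·+1^-2 = +1.
(a,b)_13: α=7, u≡3; β=5, v≡1 (mod 13); (3|13)=+1, (1|13)=+1; sign (−1)^0·+1^5·+1^7 = +1.
(a,b)_11: α=0, u≡8; β=-1, v≡8 (mod 11); (8|11)=-1, (8|11)=-1; sign (−1)^0·-1^-1·-1^0 = -1.
(a,b)_∞: sgn(13)=+, sgn(-6578)=−, so +1.
Ram(13, -6578) = {2, 11}; no ℚ_2-point on the conic.

[2, 11]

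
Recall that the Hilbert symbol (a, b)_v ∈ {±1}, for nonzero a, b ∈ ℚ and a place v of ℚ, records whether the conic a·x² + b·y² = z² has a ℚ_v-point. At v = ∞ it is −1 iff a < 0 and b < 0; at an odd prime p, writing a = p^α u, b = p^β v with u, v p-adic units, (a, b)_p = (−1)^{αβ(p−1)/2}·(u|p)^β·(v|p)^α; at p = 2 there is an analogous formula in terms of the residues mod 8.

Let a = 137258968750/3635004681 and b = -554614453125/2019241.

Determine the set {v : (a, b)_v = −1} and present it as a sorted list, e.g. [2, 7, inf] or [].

[19, 23]

Mod squares: a ≡ 46, b ≡ -437. Check v ∈ {∞, 2, 3, 5, 7, 11, 19, 23, 29}.
v=29: a=29^-2·(≡10), b=29^-2·(≡8) mod 29; (10|29)=-1, (8|29)=-1; (−1)^{-2·-2·14}·(-1)^-2·(-1)^-2 = +1.
v=2: v_2(a)=1, v_2(b)=0; units ≡ 7, 3 (mod 8); ε·ε+αω+βω = 1·1+1·1+0·0 ≡ 0  ⇒  (a,b)_2 = +1.
v=∞: 46 > 0 and -437 < 0  ⇒  (a,b)_∞ = +1.
v=19: a=19^2·(≡18), b=19^3·(≡10) mod 19; (18|19)=-1, (10|19)=-1; (−1)^{2·3·9}·(-1)^3·(-1)^2 = -1.
v=23: a=23^3·(≡4), b=23^1·(≡8) mod 23; (4|23)=+1, (8|23)=+1; (−1)^{3·1·11}·(+1)^1·(+1)^3 = -1.
v=11: a=11^-2·(≡10), b=11^0·(≡1) mod 11; (10|11)=-1, (1|11)=+1; (−1)^{-2·0·5}·(-1)^0·(+1)^-2 = +1.
v=7: a=7^-2·(≡4), b=7^-4·(≡2) mod 7; (4|7)=+1, (2|7)=+1; (−1)^{-2·-4·3}·(+1)^-4·(+1)^-2 = +1.
v=5: a=5^6·(≡4), b=5^8·(≡2) mod 5; (4|5)=+1, (2|5)=-1; (−1)^{6·8·2}·(+1)^8·(-1)^6 = +1.
v=3: a=3^-6·(≡1), b=3^2·(≡1) mod 3; (1|3)=+1, (1|3)=+1; (−1)^{-6·2·1}·(+1)^2·(+1)^-6 = +1.
|Ram(46, -437)| = 2, even; anisotropic at {19, 23}.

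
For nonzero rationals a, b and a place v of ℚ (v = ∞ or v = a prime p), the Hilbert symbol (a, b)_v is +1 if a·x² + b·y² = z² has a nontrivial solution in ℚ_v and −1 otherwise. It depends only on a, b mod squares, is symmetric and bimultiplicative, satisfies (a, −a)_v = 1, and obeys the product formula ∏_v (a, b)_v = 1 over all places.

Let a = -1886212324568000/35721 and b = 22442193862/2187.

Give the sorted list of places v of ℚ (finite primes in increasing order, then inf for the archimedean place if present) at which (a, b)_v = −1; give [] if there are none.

[]

(a, b) ≡ (-95, 66) mod (ℚ^×)²; places V = {2, 3, 5, 7, 11, 13, 19, 41, ∞}.
(a,b)_7: α=-2, u≡5; β=0, v≡6 (mod 7); (5|7)=-1, (6|7)=-1; sign (−1)^0·-1^0·-1^-2 = +1.
(a,b)_∞: sgn(-95)=−, sgn(66)=+, so +1.
(a,b)_11: α=2, u≡3; β=1, v≡8 (mod 11); (3|11)=+1, (8|11)=-1; sign (−1)^0·+1^1·-1^2 = +1.
(a,b)_3: α=-6, u≡1; β=-7, v≡1 (mod 3); (1|3)=+1, (1|3)=+1; sign (−1)^0·+1^-7·+1^-6 = +1.
(a,b)_19: α=3, u≡12; β=2, v≡17 (mod 19); (12|19)=-1, (17|19)=+1; sign (−1)^0·-1^2·+1^3 = +1.
(a,b)_13: α=2, u≡1; β=0, v≡12 (mod 13); (1|13)=+1, (12|13)=+1; sign (−1)^0·+1^0·+1^2 = +1.
(a,b)_2: α=6, β=1; u≡1, v≡1 (mod 8); ε(u)ε(v)=0·0, αω(v)=6·0, βω(u)=1·0; sum ≡ 0  ⇒  +1.
(a,b)_5: α=3, u≡1; β=0, v≡1 (mod 5); (1|5)=+1, (1|5)=+1; sign (−1)^0·+1^0·+1^3 = +1.
(a,b)_41: α=2, u≡19; β=4, v≡5 (mod 41); (19|41)=-1, (5|41)=+1; sign (−1)^0·-1^4·+1^2 = +1.
Ram(a, b) = ∅: the form -95·x² + 66·y² − z² is isotropic over every ℚ_v, so by Hasse–Minkowski it is isotropic over ℚ.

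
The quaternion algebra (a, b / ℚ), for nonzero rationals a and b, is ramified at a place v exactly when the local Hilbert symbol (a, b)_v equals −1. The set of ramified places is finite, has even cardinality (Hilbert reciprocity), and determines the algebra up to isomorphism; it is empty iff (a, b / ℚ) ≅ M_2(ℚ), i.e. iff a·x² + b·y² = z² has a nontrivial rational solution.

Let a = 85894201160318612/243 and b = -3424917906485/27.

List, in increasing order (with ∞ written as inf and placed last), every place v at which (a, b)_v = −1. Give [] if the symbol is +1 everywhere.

[17, 23, 29, 47]

Mod squares: a ≡ 65550759, b ≡ -10455. Check v ∈ {∞, 2, 3, 5, 17, 23, 29, 41, 47}.
v=41: a=41^1·(≡5), b=41^1·(≡8) mod 41; (5|41)=+1, (8|41)=+1; (−1)^{1·1·20}·(+1)^1·(+1)^1 = +1.
v=47: a=47^3·(≡45), b=47^2·(≡26) mod 47; (45|47)=-1, (26|47)=-1; (−1)^{3·2·23}·(-1)^2·(-1)^3 = -1.
v=2: v_2(a)=2, v_2(b)=0; units ≡ 7, 1 (mod 8); ε·ε+αω+βω = 1·0+2·0+0·0 ≡ 0  ⇒  (a,b)_2 = +1.
v=5: a=5^0·(≡4), b=5^1·(≡4) mod 5; (4|5)=+1, (4|5)=+1; (−1)^{0·1·2}·(+1)^1·(+1)^0 = +1.
v=∞: 65550759 > 0 and -10455 < 0  ⇒  (a,b)_∞ = +1.
v=29: a=29^3·(≡28), b=29^2·(≡15) mod 29; (28|29)=+1, (15|29)=-1; (−1)^{3·2·14}·(+1)^2·(-1)^3 = -1.
v=23: a=23^3·(≡7), b=23^2·(≡7) mod 23; (7|23)=-1, (7|23)=-1; (−1)^{3·2·11}·(-1)^2·(-1)^3 = -1.
v=17: a=17^1·(≡9), b=17^1·(≡5) mod 17; (9|17)=+1, (5|17)=-1; (−1)^{1·1·8}·(+1)^1·(-1)^1 = -1.
v=3: a=3^-5·(≡2), b=3^-3·(≡1) mod 3; (2|3)=-1, (1|3)=+1; (−1)^{-5·-3·1}·(-1)^-3·(+1)^-5 = +1.
|Ram(65550759, -10455)| = 4, even; anisotropic at {17, 23, 29, 47}.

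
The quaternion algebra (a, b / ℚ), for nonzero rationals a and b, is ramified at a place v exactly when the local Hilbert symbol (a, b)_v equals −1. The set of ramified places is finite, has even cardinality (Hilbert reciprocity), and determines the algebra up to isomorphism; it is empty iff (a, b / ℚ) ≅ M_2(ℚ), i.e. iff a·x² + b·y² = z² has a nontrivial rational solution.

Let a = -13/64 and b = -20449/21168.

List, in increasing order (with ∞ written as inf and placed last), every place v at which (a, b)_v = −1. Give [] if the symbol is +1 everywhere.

(a, b) ≡ (-13, -3) mod (ℚ^×)²; places V = {2, 3, 7, 11, 13, ∞}.
(a,b)_7: α=0, u≡1; β=-2, v≡1 (mod 7); (1|7)=+1, (1|7)=+1; sign (−1)^0·+1^-2·+1^0 = +1.
(a,b)_∞: sgn(-13)=−, sgn(-3)=−, so -1.
(a,b)_3: α=0, u≡2; β=-3, v≡2 (mod 3); (2|3)=-1, (2|3)=-1; sign (−1)^0·-1^-3·-1^0 = -1.
(a,b)_11: α=0, u≡1; β=2, v≡10 (mod 11); (1|11)=+1, (10|11)=-1; sign (−1)^0·+1^2·-1^0 = +1.
(a,b)_13: α=1, u≡1; β=2, v≡12 (mod 13); (1|13)=+1, (12|13)=+1; sign (−1)^0·+1^2·+1^1 = +1.
(a,b)_2: α=-6, β=-4; u≡3, v≡5 (mod 8); ε(u)ε(v)=1·0, αω(v)=-6·1, βω(u)=-4·1; sum ≡ 0  ⇒  +1.
(-13, -3 / ℚ) ramifies at {3, ∞}: a division algebra.

[3, inf]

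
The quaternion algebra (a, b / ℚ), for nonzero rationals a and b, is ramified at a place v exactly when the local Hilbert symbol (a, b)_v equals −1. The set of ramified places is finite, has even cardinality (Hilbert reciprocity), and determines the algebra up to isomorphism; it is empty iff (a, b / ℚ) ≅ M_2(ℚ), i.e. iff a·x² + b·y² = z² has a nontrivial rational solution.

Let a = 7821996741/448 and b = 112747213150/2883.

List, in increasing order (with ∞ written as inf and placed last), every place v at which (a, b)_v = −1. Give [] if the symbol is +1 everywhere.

[2, 3, 11, 19]

Mod squares: a ≡ 5187, b ≡ 858. Check v ∈ {∞, 2, 3, 5, 7, 11, 13, 19, 31}.
v=7: a=7^-1·(≡6), b=7^0·(≡2) mod 7; (6|7)=-1, (2|7)=+1; (−1)^{-1·0·3}·(-1)^0·(+1)^-1 = +1.
v=19: a=19^5·(≡16), b=19^4·(≡3) mod 19; (16|19)=+1, (3|19)=-1; (−1)^{5·4·9}·(+1)^4·(-1)^5 = -1.
v=3: a=3^5·(≡1), b=3^-1·(≡1) mod 3; (1|3)=+1, (1|3)=+1; (−1)^{5·-1·1}·(+1)^-1·(+1)^5 = -1.
v=5: a=5^0·(≡2), b=5^2·(≡2) mod 5; (2|5)=-1, (2|5)=-1; (−1)^{0·2·2}·(-1)^2·(-1)^0 = +1.
v=13: a=13^1·(≡3), b=13^1·(≡4) mod 13; (3|13)=+1, (4|13)=+1; (−1)^{1·1·6}·(+1)^1·(+1)^1 = +1.
v=∞: 5187 > 0 and 858 > 0  ⇒  (a,b)_∞ = +1.
v=31: a=31^0·(≡10), b=31^-2·(≡29) mod 31; (10|31)=+1, (29|31)=-1; (−1)^{0·-2·15}·(+1)^-2·(-1)^0 = +1.
v=11: a=11^0·(≡8), b=11^3·(≡4) mod 11; (8|11)=-1, (4|11)=+1; (−1)^{0·3·5}·(-1)^3·(+1)^0 = -1.
v=2: v_2(a)=-6, v_2(b)=1; units ≡ 3, 5 (mod 8); ε·ε+αω+βω = 1·0+-6·1+1·1 ≡ 1  ⇒  (a,b)_2 = -1.
|Ram(5187, 858)| = 4, even; anisotropic at {2, 3, 11, 19}.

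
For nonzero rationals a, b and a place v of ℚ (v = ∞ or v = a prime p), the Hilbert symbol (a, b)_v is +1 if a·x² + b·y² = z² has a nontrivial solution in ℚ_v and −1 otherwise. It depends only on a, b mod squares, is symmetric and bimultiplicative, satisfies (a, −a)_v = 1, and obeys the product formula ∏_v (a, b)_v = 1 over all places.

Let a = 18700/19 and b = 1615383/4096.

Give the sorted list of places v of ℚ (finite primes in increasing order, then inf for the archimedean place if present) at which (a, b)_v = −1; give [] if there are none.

[11, 19]

(a, b) ≡ (3553, 407) mod (ℚ^×)²; places V = {2, 3, 5, 7, 11, 17, 19, 37, ∞}.
(a,b)_37: α=0, u≡30; β=1, v≡27 (mod 37); (30|37)=+1, (27|37)=+1; sign (−1)^0·+1^1·+1^0 = +1.
(a,b)_7: α=0, u≡2; β=2, v≡4 (mod 7); (2|7)=+1, (4|7)=+1; sign (−1)^0·+1^2·+1^0 = +1.
(a,b)_17: α=1, u≡6; β=0, v≡8 (mod 17); (6|17)=-1, (8|17)=+1; sign (−1)^0·-1^0·+1^1 = +1.
(a,b)_2: α=2, β=-12; u≡1, v≡7 (mod 8); ε(u)ε(v)=0·1, αω(v)=2·0, βω(u)=-12·0; sum ≡ 0  ⇒  +1.
(a,b)_∞: sgn(3553)=+, sgn(407)=+, so +1.
(a,b)_5: α=2, u≡2; β=0, v≡3 (mod 5); (2|5)=-1, (3|5)=-1; sign (−1)^0·-1^0·-1^2 = +1.
(a,b)_19: α=-1, u≡4; β=0, v≡2 (mod 19); (4|19)=+1, (2|19)=-1; sign (−1)^0·+1^0·-1^-1 = -1.
(a,b)_3: α=0, u≡1; β=4, v≡2 (mod 3); (1|3)=+1, (2|3)=-1; sign (−1)^0·+1^4·-1^0 = +1.
(a,b)_11: α=1, u≡9; β=1, v≡9 (mod 11); (9|11)=+1, (9|11)=+1; sign (−1)^1·+1^1·+1^1 = -1.
(3553, 407 / ℚ) ramifies at {11, 19}: a division algebra.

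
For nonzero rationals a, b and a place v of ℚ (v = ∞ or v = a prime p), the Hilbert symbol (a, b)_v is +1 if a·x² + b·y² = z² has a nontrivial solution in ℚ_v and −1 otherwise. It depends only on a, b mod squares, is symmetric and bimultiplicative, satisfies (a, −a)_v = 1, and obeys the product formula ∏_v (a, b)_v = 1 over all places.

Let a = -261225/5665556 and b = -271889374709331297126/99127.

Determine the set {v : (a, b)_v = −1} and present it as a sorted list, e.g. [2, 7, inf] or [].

[3, inf]

(a, b) ≡ (-3741, -42) mod (ℚ^×)²; places V = {2, 3, 5, 7, 13, 17, 29, 37, 43, ∞}.
(a,b)_7: α=0, u≡1; β=-3, v≡1 (mod 7); (1|7)=+1, (1|7)=+1; sign (−1)^0·+1^-3·+1^0 = +1.
(a,b)_17: α=-2, u≡16; β=-2, v≡1 (mod 17); (16|17)=+1, (1|17)=+1; sign (−1)^0·+1^-2·+1^-2 = +1.
(a,b)_3: α=5, u≡1; β=5, v≡1 (mod 3); (1|3)=+1, (1|3)=+1; sign (−1)^1·+1^5·+1^5 = -1.
(a,b)_5: α=2, u≡1; β=0, v≡2 (mod 5); (1|5)=+1, (2|5)=-1; sign (−1)^0·+1^0·-1^2 = +1.
(a,b)_43: α=1, u≡32; β=4, v≡11 (mod 43); (32|43)=-1, (11|43)=+1; sign (−1)^0·-1^4·+1^1 = +1.
(a,b)_13: α=-2, u≡1; β=2, v≡3 (mod 13); (1|13)=+1, (3|13)=+1; sign (−1)^0·+1^2·+1^-2 = +1.
(a,b)_2: α=-2, β=1; u≡3, v≡3 (mod 8); ε(u)ε(v)=1·1, αω(v)=-2·1, βω(u)=1·1; sum ≡ 0  ⇒  +1.
(a,b)_29: α=-1, u≡25; β=4, v≡1 (mod 29); (25|29)=+1, (1|29)=+1; sign (−1)^0·+1^4·+1^-1 = +1.
(a,b)_37: α=0, u≡36; β=2, v≡2 (mod 37); (36|37)=+1, (2|37)=-1; sign (−1)^0·+1^2·-1^0 = +1.
(a,b)_∞: sgn(-3741)=−, sgn(-42)=−, so -1.
Ram(-3741, -42) = {3, ∞}; no ℚ_3-point on the conic.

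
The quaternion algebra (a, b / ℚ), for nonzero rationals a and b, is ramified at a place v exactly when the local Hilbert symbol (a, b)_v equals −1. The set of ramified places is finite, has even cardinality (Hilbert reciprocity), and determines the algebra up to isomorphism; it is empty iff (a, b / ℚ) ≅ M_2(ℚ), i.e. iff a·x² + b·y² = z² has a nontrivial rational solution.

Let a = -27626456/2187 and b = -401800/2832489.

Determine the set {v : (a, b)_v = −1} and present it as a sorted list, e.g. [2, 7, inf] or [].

Mod squares: a ≡ -20719842, b ≡ -82. Check v ∈ {∞, 2, 3, 5, 7, 11, 13, 17, 19, 31, 41}.
v=3: a=3^-7·(≡1), b=3^-4·(≡2) mod 3; (1|3)=+1, (2|3)=-1; (−1)^{-7·-4·1}·(+1)^-4·(-1)^-7 = -1.
v=11: a=11^1·(≡10), b=11^-2·(≡8) mod 11; (10|11)=-1, (8|11)=-1; (−1)^{1·-2·5}·(-1)^-2·(-1)^1 = -1.
v=7: a=7^0·(≡1), b=7^2·(≡2) mod 7; (1|7)=+1, (2|7)=+1; (−1)^{0·2·3}·(+1)^2·(+1)^0 = +1.
v=17: a=17^0·(≡16), b=17^-2·(≡7) mod 17; (16|17)=+1, (7|17)=-1; (−1)^{0·-2·8}·(+1)^-2·(-1)^0 = +1.
v=2: v_2(a)=3, v_2(b)=3; units ≡ 7, 7 (mod 8); ε·ε+αω+βω = 1·1+3·0+3·0 ≡ 1  ⇒  (a,b)_2 = -1.
v=41: a=41^1·(≡16), b=41^1·(≡10) mod 41; (16|41)=+1, (10|41)=+1; (−1)^{1·1·20}·(+1)^1·(+1)^1 = +1.
v=13: a=13^1·(≡8), b=13^0·(≡3) mod 13; (8|13)=-1, (3|13)=+1; (−1)^{1·0·6}·(-1)^0·(+1)^1 = +1.
v=5: a=5^0·(≡2), b=5^2·(≡2) mod 5; (2|5)=-1, (2|5)=-1; (−1)^{0·2·2}·(-1)^2·(-1)^0 = +1.
v=19: a=19^1·(≡4), b=19^0·(≡18) mod 19; (4|19)=+1, (18|19)=-1; (−1)^{1·0·9}·(+1)^0·(-1)^1 = -1.
v=31: a=31^1·(≡8), b=31^0·(≡24) mod 31; (8|31)=+1, (24|31)=-1; (−1)^{1·0·15}·(+1)^0·(-1)^1 = -1.
v=∞: -20719842 < 0 and -82 < 0  ⇒  (a,b)_∞ = -1.
(-20719842, -82 / ℚ) ramifies at {2, 3, 11, 19, 31, ∞}: a division algebra.

[2, 3, 11, 19, 31, inf]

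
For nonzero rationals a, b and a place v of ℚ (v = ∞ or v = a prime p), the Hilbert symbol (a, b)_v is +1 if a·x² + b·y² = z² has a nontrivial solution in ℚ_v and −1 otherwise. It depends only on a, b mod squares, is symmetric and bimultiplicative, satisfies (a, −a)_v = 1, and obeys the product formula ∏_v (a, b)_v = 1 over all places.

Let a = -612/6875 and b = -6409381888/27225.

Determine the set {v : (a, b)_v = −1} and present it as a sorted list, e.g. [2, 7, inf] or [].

[2, 13, 17, inf]

(a, b) ≡ (-187, -442) mod (ℚ^×)²; places V = {2, 3, 5, 7, 11, 13, 17, ∞}.
(a,b)_2: α=2, β=11; u≡5, v≡3 (mod 8); ε(u)ε(v)=0·1, αω(v)=2·1, βω(u)=11·1; sum ≡ 1  ⇒  -1.
(a,b)_11: α=-1, u≡9; β=-2, v≡5 (mod 11); (9|11)=+1, (5|11)=+1; sign (−1)^0·+1^-2·+1^-1 = +1.
(a,b)_7: α=0, u≡4; β=2, v≡5 (mod 7); (4|7)=+1, (5|7)=-1; sign (−1)^0·+1^2·-1^0 = +1.
(a,b)_3: α=2, u≡2; β=-2, v≡2 (mod 3); (2|3)=-1, (2|3)=-1; sign (−1)^0·-1^-2·-1^2 = +1.
(a,b)_5: α=-4, u≡3; β=-2, v≡3 (mod 5); (3|5)=-1, (3|5)=-1; sign (−1)^0·-1^-2·-1^-4 = +1.
(a,b)_13: α=0, u≡7; β=1, v≡6 (mod 13); (7|13)=-1, (6|13)=-1; sign (−1)^0·-1^1·-1^0 = -1.
(a,b)_17: α=1, u≡7; β=3, v≡9 (mod 17); (7|17)=-1, (9|17)=+1; sign (−1)^0·-1^3·+1^1 = -1.
(a,b)_∞: sgn(-187)=−, sgn(-442)=−, so -1.
(-187, -442 / ℚ) ramifies at {2, 13, 17, ∞}: a division algebra.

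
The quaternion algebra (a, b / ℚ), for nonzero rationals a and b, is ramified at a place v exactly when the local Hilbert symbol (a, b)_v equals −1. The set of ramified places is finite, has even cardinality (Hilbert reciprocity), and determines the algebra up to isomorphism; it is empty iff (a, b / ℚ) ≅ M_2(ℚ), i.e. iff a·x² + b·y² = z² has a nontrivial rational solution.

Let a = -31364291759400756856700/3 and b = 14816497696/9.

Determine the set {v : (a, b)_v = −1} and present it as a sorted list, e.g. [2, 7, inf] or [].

(a, b) ≡ (-4389, 111826) mod (ℚ^×)²; places V = {2, 3, 5, 7, 11, 13, 17, 19, 23, ∞}.
(a,b)_2: α=2, β=5; u≡3, v≡1 (mod 8); ε(u)ε(v)=1·0, αω(v)=2·0, βω(u)=5·1; sum ≡ 1  ⇒  -1.
(a,b)_23: α=2, u≡3; β=1, v≡16 (mod 23); (3|23)=+1, (16|23)=+1; sign (−1)^0·+1^1·+1^2 = +1.
(a,b)_17: α=2, u≡12; β=1, v≡4 (mod 17); (12|17)=-1, (4|17)=+1; sign (−1)^0·-1^1·+1^2 = -1.
(a,b)_13: α=6, u≡11; β=3, v≡4 (mod 13); (11|13)=-1, (4|13)=+1; sign (−1)^0·-1^3·+1^6 = -1.
(a,b)_∞: sgn(-4389)=−, sgn(111826)=+, so +1.
(a,b)_3: α=-1, u≡1; β=-2, v≡1 (mod 3); (1|3)=+1, (1|3)=+1; sign (−1)^0·+1^-2·+1^-1 = +1.
(a,b)_7: α=5, u≡6; β=2, v≡1 (mod 7); (6|7)=-1, (1|7)=+1; sign (−1)^0·-1^2·+1^5 = +1.
(a,b)_5: α=2, u≡4; β=0, v≡4 (mod 5); (4|5)=+1, (4|5)=+1; sign (−1)^0·+1^0·+1^2 = +1.
(a,b)_11: α=3, u≡6; β=1, v≡10 (mod 11); (6|11)=-1, (10|11)=-1; sign (−1)^1·-1^1·-1^3 = -1.
(a,b)_19: α=1, u≡7; β=0, v≡11 (mod 19); (7|19)=+1, (11|19)=+1; sign (−1)^0·+1^0·+1^1 = +1.
(-4389, 111826 / ℚ) ramifies at {2, 11, 13, 17}: a division algebra.

[2, 11, 13, 17]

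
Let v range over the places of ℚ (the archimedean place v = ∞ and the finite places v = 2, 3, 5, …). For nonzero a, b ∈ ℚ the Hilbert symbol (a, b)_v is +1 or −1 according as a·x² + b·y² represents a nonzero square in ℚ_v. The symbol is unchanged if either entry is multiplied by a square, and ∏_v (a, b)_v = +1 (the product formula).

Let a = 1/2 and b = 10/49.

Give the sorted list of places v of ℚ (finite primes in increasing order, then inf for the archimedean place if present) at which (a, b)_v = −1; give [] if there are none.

Mod squares: a ≡ 2, b ≡ 10. Check v ∈ {∞, 2, 5, 7}.
v=7: a=7^0·(≡4), b=7^-2·(≡3) mod 7; (4|7)=+1, (3|7)=-1; (−1)^{0·-2·3}·(+1)^-2·(-1)^0 = +1.
v=5: a=5^0·(≡3), b=5^1·(≡3) mod 5; (3|5)=-1, (3|5)=-1; (−1)^{0·1·2}·(-1)^1·(-1)^0 = -1.
v=∞: 2 > 0 and 10 > 0  ⇒  (a,b)_∞ = +1.
v=2: v_2(a)=-1, v_2(b)=1; units ≡ 1, 5 (mod 8); ε·ε+αω+βω = 0·0+-1·1+1·0 ≡ 1  ⇒  (a,b)_2 = -1.
|Ram(2, 10)| = 2, even; anisotropic at {2, 5}.

[2, 5]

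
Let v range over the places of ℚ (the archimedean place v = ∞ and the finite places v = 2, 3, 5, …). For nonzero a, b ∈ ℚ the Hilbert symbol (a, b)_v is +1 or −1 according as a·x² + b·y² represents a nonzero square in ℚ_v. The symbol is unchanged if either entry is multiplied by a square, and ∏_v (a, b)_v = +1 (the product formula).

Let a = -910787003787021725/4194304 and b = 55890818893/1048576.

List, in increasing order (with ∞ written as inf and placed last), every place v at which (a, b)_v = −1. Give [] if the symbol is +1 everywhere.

Mod squares: a ≡ -50141, b ≡ 13. Check v ∈ {∞, 2, 5, 7, 13, 17, 19, 29}.
v=13: a=13^3·(≡12), b=13^1·(≡1) mod 13; (12|13)=+1, (1|13)=+1; (−1)^{3·1·6}·(+1)^1·(+1)^3 = +1.
v=5: a=5^2·(≡4), b=5^0·(≡3) mod 5; (4|5)=+1, (3|5)=-1; (−1)^{2·0·2}·(+1)^0·(-1)^2 = +1.
v=∞: -50141 < 0 and 13 > 0  ⇒  (a,b)_∞ = +1.
v=19: a=19^3·(≡12), b=19^2·(≡12) mod 19; (12|19)=-1, (12|19)=-1; (−1)^{3·2·9}·(-1)^2·(-1)^3 = -1.
v=7: a=7^3·(≡3), b=7^2·(≡5) mod 7; (3|7)=-1, (5|7)=-1; (−1)^{3·2·3}·(-1)^2·(-1)^3 = -1.
v=29: a=29^3·(≡15), b=29^2·(≡22) mod 29; (15|29)=-1, (22|29)=+1; (−1)^{3·2·14}·(-1)^2·(+1)^3 = +1.
v=17: a=17^2·(≡4), b=17^2·(≡16) mod 17; (4|17)=+1, (16|17)=+1; (−1)^{2·2·8}·(+1)^2·(+1)^2 = +1.
v=2: v_2(a)=-22, v_2(b)=-20; units ≡ 3, 5 (mod 8); ε·ε+αω+βω = 1·0+-22·1+-20·1 ≡ 0  ⇒  (a,b)_2 = +1.
Ram(-50141, 13) = {7, 19}; no ℚ_7-point on the conic.

[7, 19]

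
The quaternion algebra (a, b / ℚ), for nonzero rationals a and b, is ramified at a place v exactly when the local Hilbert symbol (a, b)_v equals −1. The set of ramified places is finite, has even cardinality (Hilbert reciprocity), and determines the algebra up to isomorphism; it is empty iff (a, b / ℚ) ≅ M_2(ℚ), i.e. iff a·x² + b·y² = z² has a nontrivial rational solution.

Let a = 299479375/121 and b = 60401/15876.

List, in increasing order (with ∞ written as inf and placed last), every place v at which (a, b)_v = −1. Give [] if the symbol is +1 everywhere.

Mod squares: a ≡ 479167, b ≡ 209. Check v ∈ {∞, 2, 3, 5, 7, 11, 13, 17, 19, 29, 31, 41}.
v=19: a=19^0·(≡1), b=19^1·(≡4) mod 19; (1|19)=+1, (4|19)=+1; (−1)^{0·1·9}·(+1)^1·(+1)^0 = +1.
v=13: a=13^1·(≡1), b=13^0·(≡1) mod 13; (1|13)=+1, (1|13)=+1; (−1)^{1·0·6}·(+1)^0·(+1)^1 = +1.
v=31: a=31^1·(≡20), b=31^0·(≡11) mod 31; (20|31)=+1, (11|31)=-1; (−1)^{1·0·15}·(+1)^0·(-1)^1 = -1.
v=3: a=3^0·(≡1), b=3^-4·(≡2) mod 3; (1|3)=+1, (2|3)=-1; (−1)^{0·-4·1}·(+1)^-4·(-1)^0 = +1.
v=∞: 479167 > 0 and 209 > 0  ⇒  (a,b)_∞ = +1.
v=17: a=17^0·(≡7), b=17^2·(≡6) mod 17; (7|17)=-1, (6|17)=-1; (−1)^{0·2·8}·(-1)^2·(-1)^0 = +1.
v=41: a=41^1·(≡31), b=41^0·(≡10) mod 41; (31|41)=+1, (10|41)=+1; (−1)^{1·0·20}·(+1)^0·(+1)^1 = +1.
v=2: v_2(a)=0, v_2(b)=-2; units ≡ 7, 1 (mod 8); ε·ε+αω+βω = 1·0+0·0+-2·0 ≡ 0  ⇒  (a,b)_2 = +1.
v=5: a=5^4·(≡2), b=5^0·(≡1) mod 5; (2|5)=-1, (1|5)=+1; (−1)^{4·0·2}·(-1)^0·(+1)^4 = +1.
v=7: a=7^0·(≡3), b=7^-2·(≡6) mod 7; (3|7)=-1, (6|7)=-1; (−1)^{0·-2·3}·(-1)^-2·(-1)^0 = +1.
v=29: a=29^1·(≡24), b=29^0·(≡4) mod 29; (24|29)=+1, (4|29)=+1; (−1)^{1·0·14}·(+1)^0·(+1)^1 = +1.
v=11: a=11^-2·(≡8), b=11^1·(≡8) mod 11; (8|11)=-1, (8|11)=-1; (−1)^{-2·1·5}·(-1)^1·(-1)^-2 = -1.
Ram(479167, 209) = {11, 31}; no ℚ_11-point on the conic.

[11, 31]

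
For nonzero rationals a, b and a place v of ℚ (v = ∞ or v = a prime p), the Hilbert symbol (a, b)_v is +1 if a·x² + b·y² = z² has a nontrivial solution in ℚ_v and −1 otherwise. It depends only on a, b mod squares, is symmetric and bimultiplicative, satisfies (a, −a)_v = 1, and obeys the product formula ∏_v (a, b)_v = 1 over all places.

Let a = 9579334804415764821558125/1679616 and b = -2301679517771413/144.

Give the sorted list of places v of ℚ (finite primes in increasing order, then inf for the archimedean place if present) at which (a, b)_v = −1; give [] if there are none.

[13, 41]

(a, b) ≡ (5270837, -13) mod (ℚ^×)²; places V = {2, 3, 5, 7, 11, 13, 19, 29, 31, 41, ∞}.
(a,b)_11: α=3, u≡8; β=0, v≡1 (mod 11); (8|11)=-1, (1|11)=+1; sign (−1)^0·-1^0·+1^3 = +1.
(a,b)_∞: sgn(5270837)=+, sgn(-13)=−, so +1.
(a,b)_13: α=1, u≡11; β=1, v≡12 (mod 13); (11|13)=-1, (12|13)=+1; sign (−1)^0·-1^1·+1^1 = -1.
(a,b)_7: α=2, u≡6; β=0, v≡1 (mod 7); (6|7)=-1, (1|7)=+1; sign (−1)^0·-1^0·+1^2 = +1.
(a,b)_2: α=-8, β=-4; u≡5, v≡3 (mod 8); ε(u)ε(v)=0·1, αω(v)=-8·1, βω(u)=-4·1; sum ≡ 0  ⇒  +1.
(a,b)_31: α=3, u≡27; β=2, v≡5 (mod 31); (27|31)=-1, (5|31)=+1; sign (−1)^0·-1^2·+1^3 = +1.
(a,b)_41: α=3, u≡6; β=2, v≡30 (mod 41); (6|41)=-1, (30|41)=-1; sign (−1)^0·-1^2·-1^3 = -1.
(a,b)_29: α=3, u≡8; β=2, v≡28 (mod 29); (8|29)=-1, (28|29)=+1; sign (−1)^0·-1^2·+1^3 = +1.
(a,b)_3: α=-8, u≡2; β=-2, v≡2 (mod 3); (2|3)=-1, (2|3)=-1; sign (−1)^0·-1^-2·-1^-8 = +1.
(a,b)_19: α=2, u≡6; β=4, v≡4 (mod 19); (6|19)=+1, (4|19)=+1; sign (−1)^0·+1^4·+1^2 = +1.
(a,b)_5: α=4, u≡3; β=0, v≡3 (mod 5); (3|5)=-1, (3|5)=-1; sign (−1)^0·-1^0·-1^4 = +1.
Ram(5270837, -13) = {13, 41}; no ℚ_13-point on the conic.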